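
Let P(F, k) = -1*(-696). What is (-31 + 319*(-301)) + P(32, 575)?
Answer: -95354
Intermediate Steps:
P(F, k) = 696
(-31 + 319*(-301)) + P(32, 575) = (-31 + 319*(-301)) + 696 = (-31 - 96019) + 696 = -96050 + 696 = -95354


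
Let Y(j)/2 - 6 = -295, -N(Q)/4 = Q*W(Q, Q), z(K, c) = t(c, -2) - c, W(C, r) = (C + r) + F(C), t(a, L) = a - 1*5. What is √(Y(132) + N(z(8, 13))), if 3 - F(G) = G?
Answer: I*√618 ≈ 24.86*I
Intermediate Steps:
F(G) = 3 - G
t(a, L) = -5 + a (t(a, L) = a - 5 = -5 + a)
W(C, r) = 3 + r (W(C, r) = (C + r) + (3 - C) = 3 + r)
z(K, c) = -5 (z(K, c) = (-5 + c) - c = -5)
N(Q) = -4*Q*(3 + Q)
Y(j) = -578 (Y(j) = 12 + 2*(-295) = 12 - 590 = -578)
√(Y(132) + N(z(8, 13))) = √(-578 - 4*(-5)*(3 - 5)) = √(-578 - 4*(-5)*(-2)) = √(-578 - 40) = √(-618) = I*√618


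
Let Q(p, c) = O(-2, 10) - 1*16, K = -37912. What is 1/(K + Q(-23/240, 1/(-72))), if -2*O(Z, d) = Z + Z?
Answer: -1/37926 ≈ -2.6367e-5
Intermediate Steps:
O(Z, d) = -Z (O(Z, d) = -(Z + Z)/2 = -Z)
Q(p, c) = -14 (Q(p, c) = -1*(-2) - 1*16 = 2 - 16 = -14)
1/(K + Q(-23/240, 1/(-72))) = 1/(-37912 - 14) = 1/(-37926) = -1/37926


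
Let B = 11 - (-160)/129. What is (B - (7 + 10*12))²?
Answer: 219158416/16641 ≈ 13170.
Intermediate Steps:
B = 1579/129 (B = 11 - (-160)/129 = 11 - 1*(-160/129) = 11 + 160/129 = 1579/129 ≈ 12.240)
(B - (7 + 10*12))² = (1579/129 - (7 + 10*12))² = (1579/129 - (7 + 120))² = (1579/129 - 1*127)² = (1579/129 - 127)² = (-14804/129)² = 219158416/16641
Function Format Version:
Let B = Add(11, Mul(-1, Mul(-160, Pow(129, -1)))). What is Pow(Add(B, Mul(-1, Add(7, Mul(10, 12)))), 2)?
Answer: Rational(219158416, 16641) ≈ 13170.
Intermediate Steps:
B = Rational(1579, 129) (B = Add(11, Mul(-1, Mul(-160, Rational(1, 129)))) = Add(11, Mul(-1, Rational(-160, 129))) = Add(11, Rational(160, 129)) = Rational(1579, 129) ≈ 12.240)
Pow(Add(B, Mul(-1, Add(7, Mul(10, 12)))), 2) = Pow(Add(Rational(1579, 129), Mul(-1, Add(7, Mul(10, 12)))), 2) = Pow(Add(Rational(1579, 129), Mul(-1, Add(7, 120))), 2) = Pow(Add(Rational(1579, 129), Mul(-1, 127)), 2) = Pow(Add(Rational(1579, 129), -127), 2) = Pow(Rational(-14804, 129), 2) = Rational(219158416, 16641)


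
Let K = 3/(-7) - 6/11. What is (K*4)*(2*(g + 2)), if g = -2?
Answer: 0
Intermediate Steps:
K = -75/77 (K = 3*(-⅐) - 6*1/11 = -3/7 - 6/11 = -75/77 ≈ -0.97403)
(K*4)*(2*(g + 2)) = (-75/77*4)*(2*(-2 + 2)) = -600*0/77 = -300/77*0 = 0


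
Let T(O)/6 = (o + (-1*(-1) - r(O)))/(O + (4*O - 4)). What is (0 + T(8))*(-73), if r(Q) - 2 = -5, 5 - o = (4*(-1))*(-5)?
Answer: 803/6 ≈ 133.83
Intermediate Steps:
o = -15 (o = 5 - 4*(-1)*(-5) = 5 - (-4)*(-5) = 5 - 1*20 = 5 - 20 = -15)
r(Q) = -3 (r(Q) = 2 - 5 = -3)
T(O) = -66/(-4 + 5*O) (T(O) = 6*((-15 + (-1*(-1) - 1*(-3)))/(O + (4*O - 4))) = 6*((-15 + (1 + 3))/(O + (-4 + 4*O))) = 6*((-15 + 4)/(-4 + 5*O)) = 6*(-11/(-4 + 5*O)) = -66/(-4 + 5*O))
(0 + T(8))*(-73) = (0 - 66/(-4 + 5*8))*(-73) = (0 - 66/(-4 + 40))*(-73) = (0 - 66/36)*(-73) = (0 - 66*1/36)*(-73) = (0 - 11/6)*(-73) = -11/6*(-73) = 803/6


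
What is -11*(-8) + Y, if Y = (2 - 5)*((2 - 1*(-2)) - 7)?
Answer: 97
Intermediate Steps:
Y = 9 (Y = -3*((2 + 2) - 7) = -3*(4 - 7) = -3*(-3) = 9)
-11*(-8) + Y = -11*(-8) + 9 = 88 + 9 = 97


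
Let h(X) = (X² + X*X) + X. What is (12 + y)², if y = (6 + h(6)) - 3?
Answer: 8649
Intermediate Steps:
h(X) = X + 2*X² (h(X) = (X² + X²) + X = 2*X² + X = X + 2*X²)
y = 81 (y = (6 + 6*(1 + 2*6)) - 3 = (6 + 6*(1 + 12)) - 3 = (6 + 6*13) - 3 = (6 + 78) - 3 = 84 - 3 = 81)
(12 + y)² = (12 + 81)² = 93² = 8649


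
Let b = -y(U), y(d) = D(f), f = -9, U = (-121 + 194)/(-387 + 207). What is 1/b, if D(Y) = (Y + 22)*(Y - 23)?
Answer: 1/416 ≈ 0.0024038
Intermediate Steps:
U = -73/180 (U = 73/(-180) = 73*(-1/180) = -73/180 ≈ -0.40556)
D(Y) = (-23 + Y)*(22 + Y) (D(Y) = (22 + Y)*(-23 + Y) = (-23 + Y)*(22 + Y))
y(d) = -416 (y(d) = -506 + (-9)² - 1*(-9) = -506 + 81 + 9 = -416)
b = 416 (b = -1*(-416) = 416)
1/b = 1/416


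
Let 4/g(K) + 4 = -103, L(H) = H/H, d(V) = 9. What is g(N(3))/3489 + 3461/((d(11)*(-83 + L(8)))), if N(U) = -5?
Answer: -430691285/91837458 ≈ -4.6897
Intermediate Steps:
L(H) = 1
g(K) = -4/107 (g(K) = 4/(-4 - 103) = 4/(-107) = 4*(-1/107) = -4/107)
g(N(3))/3489 + 3461/((d(11)*(-83 + L(8)))) = -4/107/3489 + 3461/((9*(-83 + 1))) = -4/107*1/3489 + 3461/((9*(-82))) = -4/373323 + 3461/(-738) = -4/373323 + 3461*(-1/738) = -4/373323 - 3461/738 = -430691285/91837458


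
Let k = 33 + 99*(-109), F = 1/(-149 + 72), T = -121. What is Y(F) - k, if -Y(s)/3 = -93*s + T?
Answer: 856038/77 ≈ 11117.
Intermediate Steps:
F = -1/77 (F = 1/(-77) = -1/77 ≈ -0.012987)
k = -10758 (k = 33 - 10791 = -10758)
Y(s) = 363 + 279*s (Y(s) = -3*(-93*s - 121) = -3*(-121 - 93*s) = 363 + 279*s)
Y(F) - k = (363 + 279*(-1/77)) - 1*(-10758) = (363 - 279/77) + 10758 = 27672/77 + 10758 = 856038/77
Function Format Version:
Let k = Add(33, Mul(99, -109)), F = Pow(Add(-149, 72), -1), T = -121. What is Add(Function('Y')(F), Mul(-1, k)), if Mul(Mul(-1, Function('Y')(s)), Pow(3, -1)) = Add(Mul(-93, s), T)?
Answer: Rational(856038, 77) ≈ 11117.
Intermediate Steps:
F = Rational(-1, 77) (F = Pow(-77, -1) = Rational(-1, 77) ≈ -0.012987)
k = -10758 (k = Add(33, -10791) = -10758)
Function('Y')(s) = Add(363, Mul(279, s)) (Function('Y')(s) = Mul(-3, Add(Mul(-93, s), -121)) = Mul(-3, Add(-121, Mul(-93, s))) = Add(363, Mul(279, s)))
Add(Function('Y')(F), Mul(-1, k)) = Add(Add(363, Mul(279, Rational(-1, 77))), Mul(-1, -10758)) = Add(Add(363, Rational(-279, 77)), 10758) = Add(Rational(27672, 77), 10758) = Rational(856038, 77)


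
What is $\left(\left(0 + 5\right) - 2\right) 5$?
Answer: $15$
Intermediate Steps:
$\left(\left(0 + 5\right) - 2\right) 5 = \left(5 - 2\right) 5 = 3 \cdot 5 = 15$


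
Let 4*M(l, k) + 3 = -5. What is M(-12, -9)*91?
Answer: -182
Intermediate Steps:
M(l, k) = -2 (M(l, k) = -¾ + (¼)*(-5) = -¾ - 5/4 = -2)
M(-12, -9)*91 = -2*91 = -182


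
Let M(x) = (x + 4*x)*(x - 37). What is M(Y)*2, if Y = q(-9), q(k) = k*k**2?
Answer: 5584140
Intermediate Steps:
q(k) = k**3
Y = -729 (Y = (-9)**3 = -729)
M(x) = 5*x*(-37 + x) (M(x) = (5*x)*(-37 + x) = 5*x*(-37 + x))
M(Y)*2 = (5*(-729)*(-37 - 729))*2 = (5*(-729)*(-766))*2 = 2792070*2 = 5584140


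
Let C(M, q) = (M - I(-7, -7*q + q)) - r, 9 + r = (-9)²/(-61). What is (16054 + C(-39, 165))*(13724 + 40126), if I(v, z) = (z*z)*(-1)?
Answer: 3272122283250/61 ≈ 5.3641e+10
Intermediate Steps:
I(v, z) = -z² (I(v, z) = z²*(-1) = -z²)
r = -630/61 (r = -9 + (-9)²/(-61) = -9 + 81*(-1/61) = -9 - 81/61 = -630/61 ≈ -10.328)
C(M, q) = 630/61 + M + 36*q² (C(M, q) = (M - (-1)*(-7*q + q)²) - 1*(-630/61) = (M - (-1)*(-6*q)²) + 630/61 = (M - (-1)*36*q²) + 630/61 = (M - (-36)*q²) + 630/61 = (M + 36*q²) + 630/61 = 630/61 + M + 36*q²)
(16054 + C(-39, 165))*(13724 + 40126) = (16054 + (630/61 - 39 + 36*165²))*(13724 + 40126) = (16054 + (630/61 - 39 + 36*27225))*53850 = (16054 + (630/61 - 39 + 980100))*53850 = (16054 + 59784351/61)*53850 = (60763645/61)*53850 = 3272122283250/61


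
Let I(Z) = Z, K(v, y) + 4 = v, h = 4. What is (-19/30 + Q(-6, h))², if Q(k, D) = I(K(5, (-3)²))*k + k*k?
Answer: 776161/900 ≈ 862.40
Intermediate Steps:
K(v, y) = -4 + v
Q(k, D) = k + k² (Q(k, D) = (-4 + 5)*k + k*k = 1*k + k² = k + k²)
(-19/30 + Q(-6, h))² = (-19/30 - 6*(1 - 6))² = (-19*1/30 - 6*(-5))² = (-19/30 + 30)² = (881/30)² = 776161/900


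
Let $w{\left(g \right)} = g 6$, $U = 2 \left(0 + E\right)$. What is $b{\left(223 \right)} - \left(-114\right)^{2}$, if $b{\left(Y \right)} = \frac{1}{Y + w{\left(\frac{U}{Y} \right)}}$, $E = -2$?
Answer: $- \frac{645965957}{49705} \approx -12996.0$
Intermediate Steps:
$U = -4$ ($U = 2 \left(0 - 2\right) = 2 \left(-2\right) = -4$)
$w{\left(g \right)} = 6 g$
$b{\left(Y \right)} = \frac{1}{Y - \frac{24}{Y}}$ ($b{\left(Y \right)} = \frac{1}{Y + 6 \left(- \frac{4}{Y}\right)} = \frac{1}{Y - \frac{24}{Y}}$)
$b{\left(223 \right)} - \left(-114\right)^{2} = \frac{223}{-24 + 223^{2}} - \left(-114\right)^{2} = \frac{223}{-24 + 49729} - 12996 = \frac{223}{49705} - 12996 = - \frac{645965957}{49705}$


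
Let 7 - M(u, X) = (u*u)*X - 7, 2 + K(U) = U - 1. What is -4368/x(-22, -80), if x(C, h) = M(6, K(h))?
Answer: -2184/1501 ≈ -1.4550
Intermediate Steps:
K(U) = -3 + U (K(U) = -2 + (U - 1) = -2 + (-1 + U) = -3 + U)
M(u, X) = 14 - X*u² (M(u, X) = 7 - ((u*u)*X - 7) = 7 - (u²*X - 7) = 7 - (X*u² - 7) = 7 - (-7 + X*u²) = 7 + (7 - X*u²) = 14 - X*u²)
x(C, h) = 122 - 36*h (x(C, h) = 14 - 1*(-3 + h)*6² = 14 - 1*(-3 + h)*36 = 14 + (108 - 36*h) = 122 - 36*h)
-4368/x(-22, -80) = -4368/(122 - 36*(-80)) = -4368/(122 + 2880) = -4368/3002 = -4368*1/3002 = -2184/1501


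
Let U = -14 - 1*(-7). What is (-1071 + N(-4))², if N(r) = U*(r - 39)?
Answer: 592900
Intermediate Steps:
U = -7 (U = -14 + 7 = -7)
N(r) = 273 - 7*r (N(r) = -7*(r - 39) = -7*(-39 + r) = 273 - 7*r)
(-1071 + N(-4))² = (-1071 + (273 - 7*(-4)))² = (-1071 + (273 + 28))² = (-1071 + 301)² = (-770)² = 592900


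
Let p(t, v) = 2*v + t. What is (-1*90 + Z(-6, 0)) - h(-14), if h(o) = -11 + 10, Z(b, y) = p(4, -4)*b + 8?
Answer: -57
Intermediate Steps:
p(t, v) = t + 2*v
Z(b, y) = 8 - 4*b (Z(b, y) = (4 + 2*(-4))*b + 8 = (4 - 8)*b + 8 = -4*b + 8 = 8 - 4*b)
h(o) = -1
(-1*90 + Z(-6, 0)) - h(-14) = (-1*90 + (8 - 4*(-6))) - 1*(-1) = (-90 + (8 + 24)) + 1 = (-90 + 32) + 1 = -58 + 1 = -57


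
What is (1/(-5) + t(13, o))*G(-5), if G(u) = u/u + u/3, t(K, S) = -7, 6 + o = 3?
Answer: 24/5 ≈ 4.8000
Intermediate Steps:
o = -3 (o = -6 + 3 = -3)
G(u) = 1 + u/3 (G(u) = 1 + u*(1/3) = 1 + u/3)
(1/(-5) + t(13, o))*G(-5) = (1/(-5) - 7)*(1 + (1/3)*(-5)) = (-1/5 - 7)*(1 - 5/3) = -36/5*(-2/3) = 24/5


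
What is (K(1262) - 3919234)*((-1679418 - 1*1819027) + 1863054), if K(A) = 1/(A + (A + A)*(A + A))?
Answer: 40840168291104432581/6371838 ≈ 6.4095e+12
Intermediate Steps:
K(A) = 1/(A + 4*A**2) (K(A) = 1/(A + (2*A)*(2*A)) = 1/(A + 4*A**2))
(K(1262) - 3919234)*((-1679418 - 1*1819027) + 1863054) = (1/(1262*(1 + 4*1262)) - 3919234)*((-1679418 - 1*1819027) + 1863054) = (1/(1262*(1 + 5048)) - 3919234)*((-1679418 - 1819027) + 1863054) = ((1/1262)/5049 - 3919234)*(-3498445 + 1863054) = ((1/1262)*(1/5049) - 3919234)*(-1635391) = (1/6371838 - 3919234)*(-1635391) = -24972724132091/6371838*(-1635391) = 40840168291104432581/6371838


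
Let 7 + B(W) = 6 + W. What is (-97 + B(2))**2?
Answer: 9216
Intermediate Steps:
B(W) = -1 + W (B(W) = -7 + (6 + W) = -1 + W)
(-97 + B(2))**2 = (-97 + (-1 + 2))**2 = (-97 + 1)**2 = (-96)**2 = 9216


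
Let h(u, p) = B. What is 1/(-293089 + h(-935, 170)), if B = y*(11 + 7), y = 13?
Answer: -1/292855 ≈ -3.4147e-6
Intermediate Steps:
B = 234 (B = 13*(11 + 7) = 13*18 = 234)
h(u, p) = 234
1/(-293089 + h(-935, 170)) = 1/(-293089 + 234) = 1/(-292855) = -1/292855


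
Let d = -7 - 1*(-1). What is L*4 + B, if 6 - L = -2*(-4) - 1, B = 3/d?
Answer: -9/2 ≈ -4.5000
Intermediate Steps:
d = -6 (d = -7 + 1 = -6)
B = -½ (B = 3/(-6) = 3*(-⅙) = -½ ≈ -0.50000)
L = -1 (L = 6 - (-2*(-4) - 1) = 6 - (8 - 1) = 6 - 1*7 = 6 - 7 = -1)
L*4 + B = -1*4 - ½ = -4 - ½ = -9/2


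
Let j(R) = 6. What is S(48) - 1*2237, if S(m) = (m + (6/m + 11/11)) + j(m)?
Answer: -17455/8 ≈ -2181.9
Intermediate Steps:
S(m) = 7 + m + 6/m (S(m) = (m + (6/m + 11/11)) + 6 = (m + (6/m + 11*(1/11))) + 6 = (m + (6/m + 1)) + 6 = (m + (1 + 6/m)) + 6 = (1 + m + 6/m) + 6 = 7 + m + 6/m)
S(48) - 1*2237 = (7 + 48 + 6/48) - 1*2237 = (7 + 48 + 6*(1/48)) - 2237 = (7 + 48 + 1/8) - 2237 = 441/8 - 2237 = -17455/8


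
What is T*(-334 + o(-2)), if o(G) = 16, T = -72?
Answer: 22896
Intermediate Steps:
T*(-334 + o(-2)) = -72*(-334 + 16) = -72*(-318) = 22896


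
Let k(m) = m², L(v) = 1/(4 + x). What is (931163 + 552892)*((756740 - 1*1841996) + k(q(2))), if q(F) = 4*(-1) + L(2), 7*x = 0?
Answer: -25768939576905/16 ≈ -1.6106e+12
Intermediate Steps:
x = 0 (x = (⅐)*0 = 0)
L(v) = ¼ (L(v) = 1/(4 + 0) = 1/4 = ¼)
q(F) = -15/4 (q(F) = 4*(-1) + ¼ = -4 + ¼ = -15/4)
(931163 + 552892)*((756740 - 1*1841996) + k(q(2))) = (931163 + 552892)*((756740 - 1*1841996) + (-15/4)²) = 1484055*((756740 - 1841996) + 225/16) = 1484055*(-1085256 + 225/16) = 1484055*(-17363871/16) = -25768939576905/16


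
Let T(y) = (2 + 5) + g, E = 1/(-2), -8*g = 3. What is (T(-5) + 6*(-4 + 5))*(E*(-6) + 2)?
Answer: 505/8 ≈ 63.125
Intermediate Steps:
g = -3/8 (g = -⅛*3 = -3/8 ≈ -0.37500)
E = -½ ≈ -0.50000
T(y) = 53/8 (T(y) = (2 + 5) - 3/8 = 7 - 3/8 = 53/8)
(T(-5) + 6*(-4 + 5))*(E*(-6) + 2) = (53/8 + 6*(-4 + 5))*(-½*(-6) + 2) = (53/8 + 6*1)*(3 + 2) = (53/8 + 6)*5 = (101/8)*5 = 505/8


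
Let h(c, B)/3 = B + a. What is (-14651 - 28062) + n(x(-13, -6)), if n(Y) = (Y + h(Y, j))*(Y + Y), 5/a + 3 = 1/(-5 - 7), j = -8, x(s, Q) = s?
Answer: -1540107/37 ≈ -41625.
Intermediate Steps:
a = -60/37 (a = 5/(-3 + 1/(-5 - 7)) = 5/(-3 + 1/(-12)) = 5/(-3 - 1/12) = 5/(-37/12) = 5*(-12/37) = -60/37 ≈ -1.6216)
h(c, B) = -180/37 + 3*B (h(c, B) = 3*(B - 60/37) = 3*(-60/37 + B) = -180/37 + 3*B)
n(Y) = 2*Y*(-1068/37 + Y) (n(Y) = (Y + (-180/37 + 3*(-8)))*(Y + Y) = (Y + (-180/37 - 24))*(2*Y) = (Y - 1068/37)*(2*Y) = (-1068/37 + Y)*(2*Y) = 2*Y*(-1068/37 + Y))
(-14651 - 28062) + n(x(-13, -6)) = (-14651 - 28062) + (2/37)*(-13)*(-1068 + 37*(-13)) = -42713 + (2/37)*(-13)*(-1068 - 481) = -42713 + (2/37)*(-13)*(-1549) = -42713 + 40274/37 = -1540107/37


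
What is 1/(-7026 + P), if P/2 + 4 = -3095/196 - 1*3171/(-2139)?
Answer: -69874/493493279 ≈ -0.00014159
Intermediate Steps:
P = -2558555/69874 (P = -8 + 2*(-3095/196 - 1*3171/(-2139)) = -8 + 2*(-3095*1/196 - 3171*(-1/2139)) = -8 + 2*(-3095/196 + 1057/713) = -8 + 2*(-1999563/139748) = -8 - 1999563/69874 = -2558555/69874 ≈ -36.617)
1/(-7026 + P) = 1/(-7026 - 2558555/69874) = 1/(-493493279/69874) = -69874/493493279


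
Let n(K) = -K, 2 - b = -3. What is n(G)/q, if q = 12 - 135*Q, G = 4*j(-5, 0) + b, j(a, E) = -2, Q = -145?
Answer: 1/6529 ≈ 0.00015316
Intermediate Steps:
b = 5 (b = 2 - 1*(-3) = 2 + 3 = 5)
G = -3 (G = 4*(-2) + 5 = -8 + 5 = -3)
q = 19587 (q = 12 - 135*(-145) = 12 + 19575 = 19587)
n(G)/q = -1*(-3)/19587 = 3*(1/19587) = 1/6529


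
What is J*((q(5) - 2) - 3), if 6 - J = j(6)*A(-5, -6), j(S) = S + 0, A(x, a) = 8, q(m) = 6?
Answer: -42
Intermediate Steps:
j(S) = S
J = -42 (J = 6 - 6*8 = 6 - 1*48 = 6 - 48 = -42)
J*((q(5) - 2) - 3) = -42*((6 - 2) - 3) = -42*(4 - 3) = -42*1 = -42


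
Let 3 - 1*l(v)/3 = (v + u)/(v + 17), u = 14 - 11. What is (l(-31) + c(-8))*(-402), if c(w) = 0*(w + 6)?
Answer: -1206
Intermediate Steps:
c(w) = 0 (c(w) = 0*(6 + w) = 0)
u = 3
l(v) = 9 - 3*(3 + v)/(17 + v) (l(v) = 9 - 3*(v + 3)/(v + 17) = 9 - 3*(3 + v)/(17 + v))
(l(-31) + c(-8))*(-402) = (6*(24 - 31)/(17 - 31) + 0)*(-402) = (6*(-7)/(-14) + 0)*(-402) = (6*(-1/14)*(-7) + 0)*(-402) = (3 + 0)*(-402) = 3*(-402) = -1206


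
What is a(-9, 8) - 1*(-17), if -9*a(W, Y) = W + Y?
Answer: 154/9 ≈ 17.111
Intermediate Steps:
a(W, Y) = -W/9 - Y/9 (a(W, Y) = -(W + Y)/9 = -W/9 - Y/9)
a(-9, 8) - 1*(-17) = (-1/9*(-9) - 1/9*8) - 1*(-17) = (1 - 8/9) + 17 = 1/9 + 17 = 154/9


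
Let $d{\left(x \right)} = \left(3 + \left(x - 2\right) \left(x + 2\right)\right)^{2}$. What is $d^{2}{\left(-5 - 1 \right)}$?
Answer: $1500625$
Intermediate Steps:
$d{\left(x \right)} = \left(3 + \left(-2 + x\right) \left(2 + x\right)\right)^{2}$
$d^{2}{\left(-5 - 1 \right)} = \left(\left(-1 + \left(-5 - 1\right)^{2}\right)^{2}\right)^{2} = \left(\left(-1 + \left(-6\right)^{2}\right)^{2}\right)^{2} = \left(\left(-1 + 36\right)^{2}\right)^{2} = \left(35^{2}\right)^{2} = 1225^{2} = 1500625$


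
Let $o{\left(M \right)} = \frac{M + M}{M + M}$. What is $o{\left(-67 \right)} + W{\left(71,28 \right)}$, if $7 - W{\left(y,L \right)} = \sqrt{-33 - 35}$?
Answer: $8 - 2 i \sqrt{17} \approx 8.0 - 8.2462 i$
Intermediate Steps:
$o{\left(M \right)} = 1$ ($o{\left(M \right)} = \frac{2 M}{2 M} = 2 M \frac{1}{2 M} = 1$)
$W{\left(y,L \right)} = 7 - 2 i \sqrt{17}$ ($W{\left(y,L \right)} = 7 - \sqrt{-33 - 35} = 7 - \sqrt{-68} = 7 - 2 i \sqrt{17}$)
$o{\left(-67 \right)} + W{\left(71,28 \right)} = 1 + \left(7 - 2 i \sqrt{17}\right) = 8 - 2 i \sqrt{17}$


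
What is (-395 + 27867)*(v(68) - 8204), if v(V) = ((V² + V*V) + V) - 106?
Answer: 27636832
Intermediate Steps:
v(V) = -106 + V + 2*V² (v(V) = ((V² + V²) + V) - 106 = (2*V² + V) - 106 = (V + 2*V²) - 106 = -106 + V + 2*V²)
(-395 + 27867)*(v(68) - 8204) = (-395 + 27867)*((-106 + 68 + 2*68²) - 8204) = 27472*((-106 + 68 + 2*4624) - 8204) = 27472*((-106 + 68 + 9248) - 8204) = 27472*(9210 - 8204) = 27472*1006 = 27636832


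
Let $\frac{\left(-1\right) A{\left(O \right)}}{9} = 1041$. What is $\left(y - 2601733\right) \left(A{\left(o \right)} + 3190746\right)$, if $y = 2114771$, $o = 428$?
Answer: $-1549209706674$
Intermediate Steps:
$A{\left(O \right)} = -9369$ ($A{\left(O \right)} = \left(-9\right) 1041 = -9369$)
$\left(y - 2601733\right) \left(A{\left(o \right)} + 3190746\right) = \left(2114771 - 2601733\right) \left(-9369 + 3190746\right) = \left(-486962\right) 3181377 = -1549209706674$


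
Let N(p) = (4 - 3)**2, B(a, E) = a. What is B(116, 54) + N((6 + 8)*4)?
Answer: 117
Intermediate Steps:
N(p) = 1 (N(p) = 1**2 = 1)
B(116, 54) + N((6 + 8)*4) = 116 + 1 = 117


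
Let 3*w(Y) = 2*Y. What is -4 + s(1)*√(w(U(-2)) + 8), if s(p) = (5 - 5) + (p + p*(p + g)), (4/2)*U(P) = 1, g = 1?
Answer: -4 + 5*√3 ≈ 4.6603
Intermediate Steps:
U(P) = ½ (U(P) = (½)*1 = ½)
w(Y) = 2*Y/3 (w(Y) = (2*Y)/3 = 2*Y/3)
s(p) = p + p*(1 + p) (s(p) = (5 - 5) + (p + p*(p + 1)) = 0 + (p + p*(1 + p)) = p + p*(1 + p))
-4 + s(1)*√(w(U(-2)) + 8) = -4 + (1*(2 + 1))*√((⅔)*(½) + 8) = -4 + (1*3)*√(⅓ + 8) = -4 + 3*√(25/3) = -4 + 3*(5*√3/3) = -4 + 5*√3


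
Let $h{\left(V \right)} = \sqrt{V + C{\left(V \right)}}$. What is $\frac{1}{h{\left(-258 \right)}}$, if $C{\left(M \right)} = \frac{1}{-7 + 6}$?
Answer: $- \frac{i \sqrt{259}}{259} \approx - 0.062137 i$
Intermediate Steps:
$C{\left(M \right)} = -1$ ($C{\left(M \right)} = \frac{1}{-1} = -1$)
$h{\left(V \right)} = \sqrt{-1 + V}$ ($h{\left(V \right)} = \sqrt{V - 1} = \sqrt{-1 + V}$)
$\frac{1}{h{\left(-258 \right)}} = \frac{1}{\sqrt{-1 - 258}} = \frac{1}{\sqrt{-259}} = \frac{1}{i \sqrt{259}} = - \frac{i \sqrt{259}}{259}$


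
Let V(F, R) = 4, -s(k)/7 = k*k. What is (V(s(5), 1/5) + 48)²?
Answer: 2704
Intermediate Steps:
s(k) = -7*k² (s(k) = -7*k*k = -7*k²)
(V(s(5), 1/5) + 48)² = (4 + 48)² = 52² = 2704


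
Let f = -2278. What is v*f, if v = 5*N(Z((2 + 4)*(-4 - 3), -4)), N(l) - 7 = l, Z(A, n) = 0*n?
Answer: -79730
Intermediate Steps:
Z(A, n) = 0
N(l) = 7 + l
v = 35 (v = 5*(7 + 0) = 5*7 = 35)
v*f = 35*(-2278) = -79730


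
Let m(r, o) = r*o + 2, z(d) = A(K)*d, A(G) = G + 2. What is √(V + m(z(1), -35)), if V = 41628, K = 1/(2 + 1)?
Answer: √373935/3 ≈ 203.83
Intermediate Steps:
K = ⅓ (K = 1/3 = ⅓ ≈ 0.33333)
A(G) = 2 + G
z(d) = 7*d/3 (z(d) = (2 + ⅓)*d = 7*d/3)
m(r, o) = 2 + o*r (m(r, o) = o*r + 2 = 2 + o*r)
√(V + m(z(1), -35)) = √(41628 + (2 - 245/3)) = √(41628 - 239/3) = √(124645/3) = √373935/3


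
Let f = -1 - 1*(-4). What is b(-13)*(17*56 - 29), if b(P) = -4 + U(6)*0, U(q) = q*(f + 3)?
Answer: -3692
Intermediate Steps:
f = 3 (f = -1 + 4 = 3)
U(q) = 6*q (U(q) = q*(3 + 3) = q*6 = 6*q)
b(P) = -4 (b(P) = -4 + (6*6)*0 = -4 + 36*0 = -4 + 0 = -4)
b(-13)*(17*56 - 29) = -4*(17*56 - 29) = -4*(952 - 29) = -4*923 = -3692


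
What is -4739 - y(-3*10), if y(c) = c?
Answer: -4709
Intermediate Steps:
-4739 - y(-3*10) = -4739 - (-3)*10 = -4739 - 1*(-30) = -4739 + 30 = -4709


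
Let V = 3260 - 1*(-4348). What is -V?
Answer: -7608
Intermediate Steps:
V = 7608 (V = 3260 + 4348 = 7608)
-V = -1*7608 = -7608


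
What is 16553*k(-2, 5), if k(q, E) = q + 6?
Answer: 66212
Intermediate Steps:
k(q, E) = 6 + q
16553*k(-2, 5) = 16553*(6 - 2) = 16553*4 = 66212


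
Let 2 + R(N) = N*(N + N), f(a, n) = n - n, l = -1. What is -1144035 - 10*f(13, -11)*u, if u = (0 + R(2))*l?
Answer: -1144035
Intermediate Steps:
f(a, n) = 0
R(N) = -2 + 2*N**2 (R(N) = -2 + N*(N + N) = -2 + N*(2*N) = -2 + 2*N**2)
u = -6 (u = (0 + (-2 + 2*2**2))*(-1) = (0 + (-2 + 2*4))*(-1) = (0 + (-2 + 8))*(-1) = (0 + 6)*(-1) = 6*(-1) = -6)
-1144035 - 10*f(13, -11)*u = -1144035 - 10*0*(-6) = -1144035 - 0*(-6) = -1144035 - 1*0 = -1144035 + 0 = -1144035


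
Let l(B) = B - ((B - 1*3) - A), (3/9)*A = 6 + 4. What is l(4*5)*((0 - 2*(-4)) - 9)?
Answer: -33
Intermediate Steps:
A = 30 (A = 3*(6 + 4) = 3*10 = 30)
l(B) = 33 (l(B) = B - ((B - 1*3) - 1*30) = B - ((B - 3) - 30) = B - ((-3 + B) - 30) = B - (-33 + B) = B + (33 - B) = 33)
l(4*5)*((0 - 2*(-4)) - 9) = 33*((0 - 2*(-4)) - 9) = 33*((0 + 8) - 9) = 33*(8 - 9) = 33*(-1) = -33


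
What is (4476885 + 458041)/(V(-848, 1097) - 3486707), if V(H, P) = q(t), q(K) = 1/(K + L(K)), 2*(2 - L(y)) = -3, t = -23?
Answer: -192462114/135981575 ≈ -1.4154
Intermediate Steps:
L(y) = 7/2 (L(y) = 2 - ½*(-3) = 2 + 3/2 = 7/2)
q(K) = 1/(7/2 + K) (q(K) = 1/(K + 7/2) = 1/(7/2 + K))
V(H, P) = -2/39 (V(H, P) = 2/(7 + 2*(-23)) = 2/(7 - 46) = 2/(-39) = 2*(-1/39) = -2/39)
(4476885 + 458041)/(V(-848, 1097) - 3486707) = (4476885 + 458041)/(-2/39 - 3486707) = 4934926/(-135981575/39) = 4934926*(-39/135981575) = -192462114/135981575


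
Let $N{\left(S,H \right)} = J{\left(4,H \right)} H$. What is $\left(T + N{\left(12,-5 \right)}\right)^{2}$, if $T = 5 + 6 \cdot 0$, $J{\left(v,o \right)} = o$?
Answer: $900$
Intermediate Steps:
$T = 5$ ($T = 5 + 0 = 5$)
$N{\left(S,H \right)} = H^{2}$ ($N{\left(S,H \right)} = H H = H^{2}$)
$\left(T + N{\left(12,-5 \right)}\right)^{2} = \left(5 + \left(-5\right)^{2}\right)^{2} = \left(5 + 25\right)^{2} = 30^{2} = 900$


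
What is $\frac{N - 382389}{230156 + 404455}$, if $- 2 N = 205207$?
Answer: $- \frac{969985}{1269222} \approx -0.76424$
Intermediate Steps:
$N = - \frac{205207}{2}$ ($N = \left(- \frac{1}{2}\right) 205207 = - \frac{205207}{2} \approx -1.026 \cdot 10^{5}$)
$\frac{N - 382389}{230156 + 404455} = \frac{- \frac{205207}{2} - 382389}{230156 + 404455} = - \frac{969985}{2 \cdot 634611} = \left(- \frac{969985}{2}\right) \frac{1}{634611} = - \frac{969985}{1269222}$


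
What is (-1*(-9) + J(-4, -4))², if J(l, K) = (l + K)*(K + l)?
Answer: 5329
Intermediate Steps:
J(l, K) = (K + l)² (J(l, K) = (K + l)*(K + l) = (K + l)²)
(-1*(-9) + J(-4, -4))² = (-1*(-9) + (-4 - 4)²)² = (9 + (-8)²)² = (9 + 64)² = 73² = 5329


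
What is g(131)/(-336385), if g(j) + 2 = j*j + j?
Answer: -494/9611 ≈ -0.051399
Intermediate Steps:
g(j) = -2 + j + j² (g(j) = -2 + (j*j + j) = -2 + (j² + j) = -2 + (j + j²) = -2 + j + j²)
g(131)/(-336385) = (-2 + 131 + 131²)/(-336385) = (-2 + 131 + 17161)*(-1/336385) = 17290*(-1/336385) = -494/9611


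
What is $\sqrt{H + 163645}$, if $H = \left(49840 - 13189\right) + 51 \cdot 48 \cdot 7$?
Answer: $2 \sqrt{54358} \approx 466.3$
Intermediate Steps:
$H = 53787$ ($H = 36651 + 2448 \cdot 7 = 36651 + 17136 = 53787$)
$\sqrt{H + 163645} = \sqrt{53787 + 163645} = \sqrt{217432} = 2 \sqrt{54358}$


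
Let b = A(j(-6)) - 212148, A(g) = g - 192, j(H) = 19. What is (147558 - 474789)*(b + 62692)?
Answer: 48963247299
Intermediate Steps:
A(g) = -192 + g
b = -212321 (b = (-192 + 19) - 212148 = -173 - 212148 = -212321)
(147558 - 474789)*(b + 62692) = (147558 - 474789)*(-212321 + 62692) = -327231*(-149629) = 48963247299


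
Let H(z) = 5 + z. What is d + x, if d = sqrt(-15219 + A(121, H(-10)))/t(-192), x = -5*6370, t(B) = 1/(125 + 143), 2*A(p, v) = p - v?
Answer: -31850 + 1608*I*sqrt(421) ≈ -31850.0 + 32993.0*I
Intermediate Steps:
A(p, v) = p/2 - v/2 (A(p, v) = (p - v)/2 = p/2 - v/2)
t(B) = 1/268
x = -31850
d = 1608*I*sqrt(421) (d = sqrt(-15219 + ((1/2)*121 - (5 - 10)/2))/(1/268) = sqrt(-15219 + (121/2 - 1/2*(-5)))*268 = sqrt(-15219 + (121/2 + 5/2))*268 = sqrt(-15219 + 63)*268 = sqrt(-15156)*268 = (6*I*sqrt(421))*268 = 1608*I*sqrt(421) ≈ 32993.0*I)
d + x = 1608*I*sqrt(421) - 31850 = -31850 + 1608*I*sqrt(421)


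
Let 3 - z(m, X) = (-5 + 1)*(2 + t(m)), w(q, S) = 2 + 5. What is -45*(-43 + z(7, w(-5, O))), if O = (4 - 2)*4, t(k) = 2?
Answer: 1080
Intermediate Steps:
O = 8 (O = 2*4 = 8)
w(q, S) = 7
z(m, X) = 19 (z(m, X) = 3 - (-5 + 1)*(2 + 2) = 3 - (-4)*4 = 3 - 1*(-16) = 3 + 16 = 19)
-45*(-43 + z(7, w(-5, O))) = -45*(-43 + 19) = -45*(-24) = 1080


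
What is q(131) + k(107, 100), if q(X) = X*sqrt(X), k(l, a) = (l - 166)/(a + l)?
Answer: -59/207 + 131*sqrt(131) ≈ 1499.1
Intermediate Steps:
k(l, a) = (-166 + l)/(a + l)
q(X) = X**(3/2)
q(131) + k(107, 100) = 131**(3/2) + (-166 + 107)/(100 + 107) = 131*sqrt(131) - 59/207 = -59/207 + 131*sqrt(131)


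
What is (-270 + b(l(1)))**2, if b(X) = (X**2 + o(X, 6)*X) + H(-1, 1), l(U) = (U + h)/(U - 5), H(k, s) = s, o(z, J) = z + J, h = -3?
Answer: 281961/4 ≈ 70490.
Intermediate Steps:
o(z, J) = J + z
l(U) = (-3 + U)/(-5 + U) (l(U) = (U - 3)/(U - 5) = (-3 + U)/(-5 + U))
b(X) = 1 + X**2 + X*(6 + X) (b(X) = (X**2 + (6 + X)*X) + 1 = (X**2 + X*(6 + X)) + 1 = 1 + X**2 + X*(6 + X))
(-270 + b(l(1)))**2 = (-270 + (1 + ((-3 + 1)/(-5 + 1))**2 + ((-3 + 1)/(-5 + 1))*(6 + (-3 + 1)/(-5 + 1))))**2 = (-270 + (1 + (-2/(-4))**2 + (-2/(-4))*(6 - 2/(-4))))**2 = (-270 + (1 + (-1/4*(-2))**2 + (-1/4*(-2))*(6 - 1/4*(-2))))**2 = (-270 + (1 + (1/2)**2 + (6 + 1/2)/2))**2 = (-270 + (1 + 1/4 + (1/2)*(13/2)))**2 = (-270 + (1 + 1/4 + 13/4))**2 = (-270 + 9/2)**2 = (-531/2)**2 = 281961/4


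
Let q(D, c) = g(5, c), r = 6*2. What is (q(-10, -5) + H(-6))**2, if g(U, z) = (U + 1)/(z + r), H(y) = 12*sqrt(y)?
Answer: -42300/49 + 144*I*sqrt(6)/7 ≈ -863.27 + 50.39*I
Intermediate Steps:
r = 12
g(U, z) = (1 + U)/(12 + z) (g(U, z) = (U + 1)/(z + 12) = (1 + U)/(12 + z))
q(D, c) = 6/(12 + c) (q(D, c) = (1 + 5)/(12 + c) = 6/(12 + c))
(q(-10, -5) + H(-6))**2 = (6/(12 - 5) + 12*sqrt(-6))**2 = (6/7 + 12*(I*sqrt(6)))**2 = (6*(1/7) + 12*I*sqrt(6))**2 = (6/7 + 12*I*sqrt(6))**2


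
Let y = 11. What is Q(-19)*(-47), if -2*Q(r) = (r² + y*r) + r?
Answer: 6251/2 ≈ 3125.5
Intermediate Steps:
Q(r) = -6*r - r²/2 (Q(r) = -((r² + 11*r) + r)/2 = -(r² + 12*r)/2 = -6*r - r²/2)
Q(-19)*(-47) = -½*(-19)*(12 - 19)*(-47) = -½*(-19)*(-7)*(-47) = -133/2*(-47) = 6251/2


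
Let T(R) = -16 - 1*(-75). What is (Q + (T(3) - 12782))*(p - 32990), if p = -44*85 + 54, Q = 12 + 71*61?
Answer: 307344880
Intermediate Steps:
T(R) = 59 (T(R) = -16 + 75 = 59)
Q = 4343 (Q = 12 + 4331 = 4343)
p = -3686 (p = -3740 + 54 = -3686)
(Q + (T(3) - 12782))*(p - 32990) = (4343 + (59 - 12782))*(-3686 - 32990) = (4343 - 12723)*(-36676) = -8380*(-36676) = 307344880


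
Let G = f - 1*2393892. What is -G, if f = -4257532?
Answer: 6651424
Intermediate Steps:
G = -6651424 (G = -4257532 - 1*2393892 = -4257532 - 2393892 = -6651424)
-G = -1*(-6651424) = 6651424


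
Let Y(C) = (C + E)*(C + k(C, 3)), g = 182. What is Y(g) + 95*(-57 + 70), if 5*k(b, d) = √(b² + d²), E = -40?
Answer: 27079 + 142*√33133/5 ≈ 32249.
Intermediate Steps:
k(b, d) = √(b² + d²)/5
Y(C) = (-40 + C)*(C + √(9 + C²)/5) (Y(C) = (C - 40)*(C + √(C² + 3²)/5) = (-40 + C)*(C + √(C² + 9)/5) = (-40 + C)*(C + √(9 + C²)/5))
Y(g) + 95*(-57 + 70) = (182² - 40*182 - 8*√(9 + 182²) + (⅕)*182*√(9 + 182²)) + 95*(-57 + 70) = (33124 - 7280 - 8*√(9 + 33124) + (⅕)*182*√(9 + 33124)) + 95*13 = (33124 - 7280 - 8*√33133 + (⅕)*182*√33133) + 1235 = (33124 - 7280 - 8*√33133 + 182*√33133/5) + 1235 = (25844 + 142*√33133/5) + 1235 = 27079 + 142*√33133/5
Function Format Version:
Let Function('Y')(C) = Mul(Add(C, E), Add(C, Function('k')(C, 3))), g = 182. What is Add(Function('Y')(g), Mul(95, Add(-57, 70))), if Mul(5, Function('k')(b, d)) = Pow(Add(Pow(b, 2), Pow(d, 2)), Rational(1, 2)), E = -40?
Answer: Add(27079, Mul(Rational(142, 5), Pow(33133, Rational(1, 2)))) ≈ 32249.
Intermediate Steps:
Function('k')(b, d) = Mul(Rational(1, 5), Pow(Add(Pow(b, 2), Pow(d, 2)), Rational(1, 2)))
Function('Y')(C) = Mul(Add(-40, C), Add(C, Mul(Rational(1, 5), Pow(Add(9, Pow(C, 2)), Rational(1, 2))))) (Function('Y')(C) = Mul(Add(C, -40), Add(C, Mul(Rational(1, 5), Pow(Add(Pow(C, 2), Pow(3, 2)), Rational(1, 2))))) = Mul(Add(-40, C), Add(C, Mul(Rational(1, 5), Pow(Add(Pow(C, 2), 9), Rational(1, 2))))) = Mul(Add(-40, C), Add(C, Mul(Rational(1, 5), Pow(Add(9, Pow(C, 2)), Rational(1, 2))))))
Add(Function('Y')(g), Mul(95, Add(-57, 70))) = Add(Add(Pow(182, 2), Mul(-40, 182), Mul(-8, Pow(Add(9, Pow(182, 2)), Rational(1, 2))), Mul(Rational(1, 5), 182, Pow(Add(9, Pow(182, 2)), Rational(1, 2)))), Mul(95, Add(-57, 70))) = Add(Add(33124, -7280, Mul(-8, Pow(Add(9, 33124), Rational(1, 2))), Mul(Rational(1, 5), 182, Pow(Add(9, 33124), Rational(1, 2)))), Mul(95, 13)) = Add(Add(33124, -7280, Mul(-8, Pow(33133, Rational(1, 2))), Mul(Rational(1, 5), 182, Pow(33133, Rational(1, 2)))), 1235) = Add(Add(33124, -7280, Mul(-8, Pow(33133, Rational(1, 2))), Mul(Rational(182, 5), Pow(33133, Rational(1, 2)))), 1235) = Add(Add(25844, Mul(Rational(142, 5), Pow(33133, Rational(1, 2)))), 1235) = Add(27079, Mul(Rational(142, 5), Pow(33133, Rational(1, 2))))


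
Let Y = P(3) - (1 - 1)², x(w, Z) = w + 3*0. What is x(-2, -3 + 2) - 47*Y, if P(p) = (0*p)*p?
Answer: -2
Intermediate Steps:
x(w, Z) = w (x(w, Z) = w + 0 = w)
P(p) = 0 (P(p) = 0*p = 0)
Y = 0 (Y = 0 - (1 - 1)² = 0 - 1*0² = 0 - 1*0 = 0 + 0 = 0)
x(-2, -3 + 2) - 47*Y = -2 - 47*0 = -2 + 0 = -2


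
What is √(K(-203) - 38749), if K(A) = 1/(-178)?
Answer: I*√1227723494/178 ≈ 196.85*I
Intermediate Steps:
K(A) = -1/178
√(K(-203) - 38749) = √(-1/178 - 38749) = √(-6897323/178) = I*√1227723494/178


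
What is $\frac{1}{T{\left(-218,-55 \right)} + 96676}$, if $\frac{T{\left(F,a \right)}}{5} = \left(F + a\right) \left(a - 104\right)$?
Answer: $\frac{1}{313711} \approx 3.1876 \cdot 10^{-6}$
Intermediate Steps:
$T{\left(F,a \right)} = 5 \left(-104 + a\right) \left(F + a\right)$ ($T{\left(F,a \right)} = 5 \left(F + a\right) \left(a - 104\right) = 5 \left(F + a\right) \left(-104 + a\right) = 5 \left(-104 + a\right) \left(F + a\right)$)
$\frac{1}{T{\left(-218,-55 \right)} + 96676} = \frac{1}{\left(\left(-520\right) \left(-218\right) - -28600 + 5 \left(-55\right)^{2} + 5 \left(-218\right) \left(-55\right)\right) + 96676} = \frac{1}{\left(113360 + 28600 + 5 \cdot 3025 + 59950\right) + 96676} = \frac{1}{\left(113360 + 28600 + 15125 + 59950\right) + 96676} = \frac{1}{217035 + 96676} = \frac{1}{313711}$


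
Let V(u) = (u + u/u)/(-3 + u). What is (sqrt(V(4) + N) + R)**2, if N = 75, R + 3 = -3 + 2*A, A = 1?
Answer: 96 - 32*sqrt(5) ≈ 24.446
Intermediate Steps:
V(u) = (1 + u)/(-3 + u) (V(u) = (u + 1)/(-3 + u) = (1 + u)/(-3 + u))
R = -4 (R = -3 + (-3 + 2*1) = -3 + (-3 + 2) = -3 - 1 = -4)
(sqrt(V(4) + N) + R)**2 = (sqrt((1 + 4)/(-3 + 4) + 75) - 4)**2 = (sqrt(5/1 + 75) - 4)**2 = (sqrt(1*5 + 75) - 4)**2 = (sqrt(5 + 75) - 4)**2 = (sqrt(80) - 4)**2 = (4*sqrt(5) - 4)**2 = (-4 + 4*sqrt(5))**2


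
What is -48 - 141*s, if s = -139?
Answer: 19551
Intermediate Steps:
-48 - 141*s = -48 - 141*(-139) = -48 + 19599 = 19551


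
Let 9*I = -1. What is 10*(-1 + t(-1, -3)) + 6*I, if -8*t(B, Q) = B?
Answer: -113/12 ≈ -9.4167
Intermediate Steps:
I = -1/9 (I = (1/9)*(-1) = -1/9 ≈ -0.11111)
t(B, Q) = -B/8
10*(-1 + t(-1, -3)) + 6*I = 10*(-1 - 1/8*(-1)) + 6*(-1/9) = 10*(-1 + 1/8) - 2/3 = 10*(-7/8) - 2/3 = -35/4 - 2/3 = -113/12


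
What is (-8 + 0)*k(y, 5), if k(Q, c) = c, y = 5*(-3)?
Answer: -40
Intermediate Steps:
y = -15
(-8 + 0)*k(y, 5) = (-8 + 0)*5 = -8*5 = -40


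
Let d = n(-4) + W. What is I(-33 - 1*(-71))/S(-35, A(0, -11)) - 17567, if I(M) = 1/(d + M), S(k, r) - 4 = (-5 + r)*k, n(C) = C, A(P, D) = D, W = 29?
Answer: -624190643/35532 ≈ -17567.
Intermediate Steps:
S(k, r) = 4 + k*(-5 + r) (S(k, r) = 4 + (-5 + r)*k = 4 + k*(-5 + r))
d = 25 (d = -4 + 29 = 25)
I(M) = 1/(25 + M)
I(-33 - 1*(-71))/S(-35, A(0, -11)) - 17567 = 1/((25 + (-33 - 1*(-71)))*(4 - 5*(-35) - 35*(-11))) - 17567 = 1/((25 + (-33 + 71))*(4 + 175 + 385)) - 17567 = 1/((25 + 38)*564) - 17567 = (1/564)/63 - 17567 = (1/63)*(1/564) - 17567 = 1/35532 - 17567 = -624190643/35532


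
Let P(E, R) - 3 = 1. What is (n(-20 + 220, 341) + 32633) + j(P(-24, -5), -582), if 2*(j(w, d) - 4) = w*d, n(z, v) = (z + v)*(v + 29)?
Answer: 231643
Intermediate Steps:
P(E, R) = 4 (P(E, R) = 3 + 1 = 4)
n(z, v) = (29 + v)*(v + z) (n(z, v) = (v + z)*(29 + v) = (29 + v)*(v + z))
j(w, d) = 4 + d*w/2 (j(w, d) = 4 + (w*d)/2 = 4 + (d*w)/2 = 4 + d*w/2)
(n(-20 + 220, 341) + 32633) + j(P(-24, -5), -582) = ((341² + 29*341 + 29*(-20 + 220) + 341*(-20 + 220)) + 32633) + (4 + (½)*(-582)*4) = ((116281 + 9889 + 29*200 + 341*200) + 32633) + (4 - 1164) = ((116281 + 9889 + 5800 + 68200) + 32633) - 1160 = (200170 + 32633) - 1160 = 232803 - 1160 = 231643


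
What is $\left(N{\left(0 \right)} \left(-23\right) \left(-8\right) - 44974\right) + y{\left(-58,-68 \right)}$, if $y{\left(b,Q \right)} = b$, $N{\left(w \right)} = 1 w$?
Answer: $-45032$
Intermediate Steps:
$N{\left(w \right)} = w$
$\left(N{\left(0 \right)} \left(-23\right) \left(-8\right) - 44974\right) + y{\left(-58,-68 \right)} = \left(0 \left(-23\right) \left(-8\right) - 44974\right) - 58 = \left(0 \left(-8\right) - 44974\right) - 58 = \left(0 - 44974\right) - 58 = -44974 - 58 = -45032$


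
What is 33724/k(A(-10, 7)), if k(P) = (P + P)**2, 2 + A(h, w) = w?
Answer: 8431/25 ≈ 337.24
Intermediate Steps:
A(h, w) = -2 + w
k(P) = 4*P**2 (k(P) = (2*P)**2 = 4*P**2)
33724/k(A(-10, 7)) = 33724/((4*(-2 + 7)**2)) = 33724/((4*5**2)) = 33724/((4*25)) = 33724/100 = 33724*(1/100) = 8431/25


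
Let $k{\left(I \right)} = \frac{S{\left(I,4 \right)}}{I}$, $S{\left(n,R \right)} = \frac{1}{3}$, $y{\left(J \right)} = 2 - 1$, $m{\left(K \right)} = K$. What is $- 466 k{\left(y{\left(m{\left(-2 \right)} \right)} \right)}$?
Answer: $- \frac{466}{3} \approx -155.33$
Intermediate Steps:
$y{\left(J \right)} = 1$
$S{\left(n,R \right)} = \frac{1}{3}$
$k{\left(I \right)} = \frac{1}{3 I}$
$- 466 k{\left(y{\left(m{\left(-2 \right)} \right)} \right)} = - 466 \frac{1}{3 \cdot 1} = - 466 \cdot \frac{1}{3} \cdot 1 = \left(-466\right) \frac{1}{3} = - \frac{466}{3}$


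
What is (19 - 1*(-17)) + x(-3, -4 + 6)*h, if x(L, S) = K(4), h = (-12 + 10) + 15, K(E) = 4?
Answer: 88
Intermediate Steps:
h = 13 (h = -2 + 15 = 13)
x(L, S) = 4
(19 - 1*(-17)) + x(-3, -4 + 6)*h = (19 - 1*(-17)) + 4*13 = (19 + 17) + 52 = 36 + 52 = 88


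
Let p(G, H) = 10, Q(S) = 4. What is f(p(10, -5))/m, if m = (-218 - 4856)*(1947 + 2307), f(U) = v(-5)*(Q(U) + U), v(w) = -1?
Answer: 7/10792398 ≈ 6.4860e-7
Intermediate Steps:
f(U) = -4 - U (f(U) = -(4 + U) = -4 - U)
m = -21584796 (m = -5074*4254 = -21584796)
f(p(10, -5))/m = (-4 - 1*10)/(-21584796) = (-4 - 10)*(-1/21584796) = -14*(-1/21584796) = 7/10792398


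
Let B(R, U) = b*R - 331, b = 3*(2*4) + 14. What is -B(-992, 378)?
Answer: 38027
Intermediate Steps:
b = 38 (b = 3*8 + 14 = 24 + 14 = 38)
B(R, U) = -331 + 38*R (B(R, U) = 38*R - 331 = -331 + 38*R)
-B(-992, 378) = -(-331 + 38*(-992)) = -(-331 - 37696) = -1*(-38027) = 38027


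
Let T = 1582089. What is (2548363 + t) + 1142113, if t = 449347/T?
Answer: 5838661933711/1582089 ≈ 3.6905e+6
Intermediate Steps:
t = 449347/1582089 ≈ 0.28402
(2548363 + t) + 1142113 = (2548363 + 449347/1582089) + 1142113 = 4031737519654/1582089 + 1142113 = 5838661933711/1582089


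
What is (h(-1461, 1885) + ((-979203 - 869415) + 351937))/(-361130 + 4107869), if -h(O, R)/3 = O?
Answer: -1492298/3746739 ≈ -0.39829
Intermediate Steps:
h(O, R) = -3*O
(h(-1461, 1885) + ((-979203 - 869415) + 351937))/(-361130 + 4107869) = (-3*(-1461) + ((-979203 - 869415) + 351937))/(-361130 + 4107869) = (4383 + (-1848618 + 351937))/3746739 = (4383 - 1496681)*(1/3746739) = -1492298*1/3746739 = -1492298/3746739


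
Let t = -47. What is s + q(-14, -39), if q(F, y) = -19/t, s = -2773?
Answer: -130312/47 ≈ -2772.6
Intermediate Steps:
q(F, y) = 19/47 (q(F, y) = -19/(-47) = -19*(-1/47) = 19/47)
s + q(-14, -39) = -2773 + 19/47 = -130312/47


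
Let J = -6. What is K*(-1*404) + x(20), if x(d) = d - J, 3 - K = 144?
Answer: 56990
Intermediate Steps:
K = -141 (K = 3 - 1*144 = 3 - 144 = -141)
x(d) = 6 + d (x(d) = d - 1*(-6) = d + 6 = 6 + d)
K*(-1*404) + x(20) = -(-141)*404 + (6 + 20) = -141*(-404) + 26 = 56964 + 26 = 56990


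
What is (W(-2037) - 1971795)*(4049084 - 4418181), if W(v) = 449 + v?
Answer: 728369745151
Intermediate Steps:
(W(-2037) - 1971795)*(4049084 - 4418181) = ((449 - 2037) - 1971795)*(4049084 - 4418181) = (-1588 - 1971795)*(-369097) = -1973383*(-369097) = 728369745151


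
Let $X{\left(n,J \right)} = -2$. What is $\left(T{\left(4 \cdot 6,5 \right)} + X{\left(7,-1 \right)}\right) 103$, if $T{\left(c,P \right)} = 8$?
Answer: $618$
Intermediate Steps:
$\left(T{\left(4 \cdot 6,5 \right)} + X{\left(7,-1 \right)}\right) 103 = \left(8 - 2\right) 103 = 6 \cdot 103 = 618$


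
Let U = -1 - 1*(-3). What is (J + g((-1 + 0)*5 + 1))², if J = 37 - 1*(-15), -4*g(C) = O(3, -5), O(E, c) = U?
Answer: 10609/4 ≈ 2652.3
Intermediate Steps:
U = 2 (U = -1 + 3 = 2)
O(E, c) = 2
g(C) = -½ (g(C) = -¼*2 = -½)
J = 52 (J = 37 + 15 = 52)
(J + g((-1 + 0)*5 + 1))² = (52 - ½)² = (103/2)² = 10609/4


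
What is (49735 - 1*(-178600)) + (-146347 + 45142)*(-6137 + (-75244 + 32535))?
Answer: 4943687765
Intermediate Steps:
(49735 - 1*(-178600)) + (-146347 + 45142)*(-6137 + (-75244 + 32535)) = (49735 + 178600) - 101205*(-6137 - 42709) = 228335 - 101205*(-48846) = 228335 + 4943459430 = 4943687765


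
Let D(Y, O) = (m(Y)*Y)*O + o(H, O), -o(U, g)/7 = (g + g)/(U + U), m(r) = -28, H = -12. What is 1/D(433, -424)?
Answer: 3/15420986 ≈ 1.9454e-7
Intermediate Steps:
o(U, g) = -7*g/U (o(U, g) = -7*(g + g)/(U + U) = -7*2*g/(2*U) = -7*2*g*1/(2*U) = -7*g/U)
D(Y, O) = 7*O/12 - 28*O*Y (D(Y, O) = (-28*Y)*O - 7*O/(-12) = -28*O*Y - 7*O*(-1/12) = -28*O*Y + 7*O/12 = 7*O/12 - 28*O*Y)
1/D(433, -424) = 1/((7/12)*(-424)*(1 - 48*433)) = 1/((7/12)*(-424)*(1 - 20784)) = 1/((7/12)*(-424)*(-20783)) = 1/(15420986/3) = 3/15420986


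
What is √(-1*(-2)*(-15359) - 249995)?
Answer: I*√280713 ≈ 529.82*I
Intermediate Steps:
√(-1*(-2)*(-15359) - 249995) = √(2*(-15359) - 249995) = √(-30718 - 249995) = √(-280713) = I*√280713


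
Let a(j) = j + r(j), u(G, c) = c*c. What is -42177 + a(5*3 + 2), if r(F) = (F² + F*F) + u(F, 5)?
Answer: -41557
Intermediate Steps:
u(G, c) = c²
r(F) = 25 + 2*F² (r(F) = (F² + F*F) + 5² = (F² + F²) + 25 = 2*F² + 25 = 25 + 2*F²)
a(j) = 25 + j + 2*j² (a(j) = j + (25 + 2*j²) = 25 + j + 2*j²)
-42177 + a(5*3 + 2) = -42177 + (25 + (5*3 + 2) + 2*(5*3 + 2)²) = -42177 + (25 + (15 + 2) + 2*(15 + 2)²) = -42177 + (25 + 17 + 2*17²) = -42177 + (25 + 17 + 2*289) = -42177 + (25 + 17 + 578) = -42177 + 620 = -41557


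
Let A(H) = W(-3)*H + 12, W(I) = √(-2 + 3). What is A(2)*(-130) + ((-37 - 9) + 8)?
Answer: -1858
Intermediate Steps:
W(I) = 1 (W(I) = √1 = 1)
A(H) = 12 + H (A(H) = 1*H + 12 = H + 12 = 12 + H)
A(2)*(-130) + ((-37 - 9) + 8) = (12 + 2)*(-130) + ((-37 - 9) + 8) = 14*(-130) + (-46 + 8) = -1820 - 38 = -1858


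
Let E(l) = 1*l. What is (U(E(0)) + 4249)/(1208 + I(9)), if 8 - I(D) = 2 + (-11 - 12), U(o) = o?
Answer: 4249/1237 ≈ 3.4349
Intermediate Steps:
E(l) = l
I(D) = 29 (I(D) = 8 - (2 + (-11 - 12)) = 8 - (2 - 23) = 8 - 1*(-21) = 8 + 21 = 29)
(U(E(0)) + 4249)/(1208 + I(9)) = (0 + 4249)/(1208 + 29) = 4249/1237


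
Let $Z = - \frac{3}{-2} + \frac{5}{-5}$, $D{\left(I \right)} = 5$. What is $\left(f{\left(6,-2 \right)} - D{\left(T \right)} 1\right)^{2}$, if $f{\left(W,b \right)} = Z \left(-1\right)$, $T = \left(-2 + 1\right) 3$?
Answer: $\frac{121}{4} \approx 30.25$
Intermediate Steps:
$T = -3$ ($T = \left(-1\right) 3 = -3$)
$Z = \frac{1}{2}$ ($Z = \left(-3\right) \left(- \frac{1}{2}\right) + 5 \left(- \frac{1}{5}\right) = \frac{3}{2} - 1 = \frac{1}{2} \approx 0.5$)
$f{\left(W,b \right)} = - \frac{1}{2}$ ($f{\left(W,b \right)} = \frac{1}{2} \left(-1\right) = - \frac{1}{2}$)
$\left(f{\left(6,-2 \right)} - D{\left(T \right)} 1\right)^{2} = \left(- \frac{1}{2} - 5 \cdot 1\right)^{2} = \left(- \frac{1}{2} - 5\right)^{2} = \left(- \frac{11}{2}\right)^{2} = \frac{121}{4}$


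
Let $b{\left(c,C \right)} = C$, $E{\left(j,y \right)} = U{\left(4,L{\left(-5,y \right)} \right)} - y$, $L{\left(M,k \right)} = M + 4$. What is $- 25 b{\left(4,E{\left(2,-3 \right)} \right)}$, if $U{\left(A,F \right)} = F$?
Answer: $-50$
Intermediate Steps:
$L{\left(M,k \right)} = 4 + M$
$E{\left(j,y \right)} = -1 - y$ ($E{\left(j,y \right)} = \left(4 - 5\right) - y = -1 - y$)
$- 25 b{\left(4,E{\left(2,-3 \right)} \right)} = - 25 \left(-1 - -3\right) = - 25 \left(-1 + 3\right) = \left(-25\right) 2 = -50$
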